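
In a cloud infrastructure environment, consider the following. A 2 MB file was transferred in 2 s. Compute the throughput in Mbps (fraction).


Given: file = 2 MB, time = 2 s
File in Mb = 2 * 8 = 16 Mb
Throughput = 16 / 2 Mbps
Throughput = 8 Mbps

8


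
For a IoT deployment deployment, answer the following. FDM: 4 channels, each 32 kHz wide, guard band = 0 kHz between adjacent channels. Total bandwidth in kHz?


Given: 4 channels, 32 kHz each, guard = 0 kHz
Channel bandwidth = 4 * 32 = 128 kHz
Guard bands = 3 gaps * 0 kHz = 0 kHz
Total = 128 + 0 = 128 kHz

128


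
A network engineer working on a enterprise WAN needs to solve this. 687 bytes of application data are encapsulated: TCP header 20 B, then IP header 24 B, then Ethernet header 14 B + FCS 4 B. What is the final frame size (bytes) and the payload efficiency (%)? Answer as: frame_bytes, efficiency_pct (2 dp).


TCP segment = 687 + 20 = 707 B
IP packet = 707 + 24 = 731 B
Ethernet frame = 731 + 14 + 4 = 749 B
Efficiency = app / frame = 687 / 749 = 0.917223 = 91.7223% -> 91.72% (2 dp)

749, 91.72


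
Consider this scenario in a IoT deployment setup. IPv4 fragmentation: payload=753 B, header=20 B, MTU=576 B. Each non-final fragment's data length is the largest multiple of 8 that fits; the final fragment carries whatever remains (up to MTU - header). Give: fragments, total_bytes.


Max data per non-final fragment = floor((MTU - header)/8)*8 = floor((576 - 20)/8)*8 = floor(556/8)*8 = 552 B
Final fragment needs no 8-byte alignment: it can carry up to MTU - header = 556 B
Non-final fragments needed = ceil((payload - 556) / 552) = ceil(197/552) = ceil(0.3569) = 1
Number of fragments = 1 + 1 = 2
Fragment sizes (data): 1 * 552 B + 201 B (last, 201 <= 556 OK)
Total bytes sent = payload + n_frags * header = 753 + 2*20 = 753 + 40 = 793 B

2, 793


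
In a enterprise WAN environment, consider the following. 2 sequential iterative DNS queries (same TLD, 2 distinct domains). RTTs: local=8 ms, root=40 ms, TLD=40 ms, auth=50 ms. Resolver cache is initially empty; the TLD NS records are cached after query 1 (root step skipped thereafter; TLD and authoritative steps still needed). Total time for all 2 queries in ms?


Lookup 1 (cold cache): local + root + TLD + auth = 8 + 40 + 40 + 50 = 138 ms
Lookups 2..2 (TLD NS cached -> skip root; new domain -> still ask TLD and auth): local + TLD + auth = 8 + 40 + 50 = 98 ms each
Remaining 1 lookups: 1 * 98 = 98 ms
Total = 138 + 98 = 236 ms

236


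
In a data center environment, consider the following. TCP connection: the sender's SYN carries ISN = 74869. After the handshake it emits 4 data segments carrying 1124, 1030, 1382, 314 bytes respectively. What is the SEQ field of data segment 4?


The SYN occupies sequence number ISN = 74869, so the first data byte is ISN + 1 = 74870.
SEQ of data segment i = (ISN + 1) + sum of payload sizes of segments 1..i-1.
Segment 1: SEQ = 74870, payload = 1124 bytes
Segment 2: SEQ = 75994, payload = 1030 bytes
Segment 3: SEQ = 77024, payload = 1382 bytes
Segment 4: SEQ = 78406, payload = 314 bytes
SEQ of segment 4 = 74870 + 1124 + 1030 + 1382 = 78406

78406


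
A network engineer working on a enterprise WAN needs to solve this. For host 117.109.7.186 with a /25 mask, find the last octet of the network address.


Given: IP = 117.109.7.186, prefix = /25
Subnet mask = 255.255.255.128
Last octet of IP: 186
Last octet of mask: 128
Network last octet = 186 AND 128 = 128

128


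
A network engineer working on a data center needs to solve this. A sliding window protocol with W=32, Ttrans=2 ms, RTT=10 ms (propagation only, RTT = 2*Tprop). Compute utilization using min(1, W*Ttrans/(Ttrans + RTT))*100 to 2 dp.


Given: W = 32, Ttrans = 2 ms, RTT = 10 ms (= 2 * Tprop, Tprop = 5 ms)
Cycle time = Ttrans + RTT = 2 + 10 = 12 ms (first packet sent until its ACK returns)
W * Ttrans = 32 * 2 = 64 ms of sending per cycle
W * Ttrans / (Ttrans + RTT) = 64 / 12 = 5.333333
U = min(1, 5.333333) = 1.000000
U% = 100.00%

100.00


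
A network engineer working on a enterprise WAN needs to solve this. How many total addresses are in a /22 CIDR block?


Given: CIDR prefix /22
Host bits = 32 - 22 = 10
Total addresses = 2^10 = 1024

1024


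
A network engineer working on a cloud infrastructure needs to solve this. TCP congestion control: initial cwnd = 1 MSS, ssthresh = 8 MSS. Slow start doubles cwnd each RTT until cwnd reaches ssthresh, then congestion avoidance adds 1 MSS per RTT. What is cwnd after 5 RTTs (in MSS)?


RTT 0: cwnd = 1 MSS (initial)
RTT 1: cwnd = 2 MSS (slow start, doubled)
RTT 2: cwnd = 4 MSS (slow start, doubled)
RTT 3: cwnd = 8 MSS (slow start, doubled)
RTT 4: cwnd = 9 MSS (congestion avoidance, +1)
RTT 5: cwnd = 10 MSS (congestion avoidance, +1)

10


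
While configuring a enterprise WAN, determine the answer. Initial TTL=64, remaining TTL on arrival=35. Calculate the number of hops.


Given: initial TTL = 64, received TTL = 35
Hops = initial TTL - received TTL
Hops = 64 - 35 = 29

29


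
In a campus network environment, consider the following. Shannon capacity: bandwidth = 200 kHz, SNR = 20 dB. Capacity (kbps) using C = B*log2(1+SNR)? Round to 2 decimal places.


Given: B = 200 kHz, SNR = 20 dB
SNR linear = 10^(20/10) = 100
1 + SNR = 101
log2(101) = 6.6582114828
C = 200 * 1000 * 6.6582114828 = 1331642.2966 bps
C = 1331.642297 kbps -> 1331.64 kbps (2 dp)

1331.64


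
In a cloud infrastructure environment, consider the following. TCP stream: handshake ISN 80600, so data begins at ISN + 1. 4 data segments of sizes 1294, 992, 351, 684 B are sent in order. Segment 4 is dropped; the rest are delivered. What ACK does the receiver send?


SYN uses sequence number 80600; first data byte = ISN + 1 = 80601.
Segment 1: SEQ = 80601, len = 1294 B, covers [80601, 81894]
Segment 2: SEQ = 81895, len = 992 B, covers [81895, 82886]
Segment 3: SEQ = 82887, len = 351 B, covers [82887, 83237]
Segment 4: SEQ = 83238, len = 684 B, covers [83238, 83921] [LOST]
In-order data received: bytes [80601, 83237] (segments 1..3).
Segment 4 missing -> gap begins at byte 83238.
Cumulative ACK = next expected in-order byte = 80601 + 1294 + 992 + 351 = 83238

83238


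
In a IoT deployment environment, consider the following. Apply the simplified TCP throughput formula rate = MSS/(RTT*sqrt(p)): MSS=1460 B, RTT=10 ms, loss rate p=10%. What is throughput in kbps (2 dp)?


Given: MSS = 1460 bytes, RTT = 10 ms, loss = 10%
RTT in seconds = 10 / 1000 = 0.01
Loss rate = 10% = 0.1
sqrt(loss) = sqrt(0.1) = 0.316227766017
Throughput (bytes/s) = 1460 / (0.01 * 0.316227766017) = 461692.5384
Throughput (kbps) = 461692.5384 * 8 / 1000 = 3693.540307 -> 3693.54 kbps (2 dp)

3693.54


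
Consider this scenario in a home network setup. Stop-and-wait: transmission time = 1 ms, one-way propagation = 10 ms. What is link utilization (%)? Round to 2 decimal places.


Given: Ttrans = 1 ms, Tprop = 10 ms
RTT = 2 * Tprop = 2 * 10 = 20 ms
U = Ttrans / (Ttrans + RTT)
U = 1 / (1 + 20)
U = 1 / 21 = 0.047619
U% = 4.76%

4.76


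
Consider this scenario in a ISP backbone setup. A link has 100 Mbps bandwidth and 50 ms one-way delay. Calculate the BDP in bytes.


Given: bandwidth = 100 Mbps, delay = 50 ms
BDP in bits = 100 * 10^6 * 50 / 1000
BDP in bits = 5000000
BDP in bytes = 5000000 / 8 = 625000

625000


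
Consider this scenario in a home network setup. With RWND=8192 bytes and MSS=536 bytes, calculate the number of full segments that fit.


Given: RWND = 8192 bytes, MSS = 536 bytes
Full segments = floor(RWND / MSS)
Full segments = floor(8192 / 536)
Full segments = floor(15.2836) = 15

15


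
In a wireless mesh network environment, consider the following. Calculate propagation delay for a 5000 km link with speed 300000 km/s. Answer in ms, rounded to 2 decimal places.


Given: distance = 5000 km, speed = 300000 km/s
Delay = distance / speed = 5000 / 300000 seconds
Delay in ms = 5000 * 1000 / 300000
Delay = 16.6667 ms
Rounded to 2 dp = 16.67 ms

16.67


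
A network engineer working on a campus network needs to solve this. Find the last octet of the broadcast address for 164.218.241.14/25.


Given: IP = 164.218.241.14, prefix = /25
Host bits = 32 - 25 = 7
Network last octet = 14 AND mask = 0
Host part size = 2^7 - 1 = 127
Broadcast last octet = 0 OR 127 = 127

127


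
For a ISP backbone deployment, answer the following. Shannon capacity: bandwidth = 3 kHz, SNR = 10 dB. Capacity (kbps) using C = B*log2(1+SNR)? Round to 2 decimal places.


Given: B = 3 kHz, SNR = 10 dB
SNR linear = 10^(10/10) = 10
1 + SNR = 11
log2(11) = 3.4594316186
C = 3 * 1000 * 3.4594316186 = 10378.2949 bps
C = 10.378295 kbps -> 10.38 kbps (2 dp)

10.38


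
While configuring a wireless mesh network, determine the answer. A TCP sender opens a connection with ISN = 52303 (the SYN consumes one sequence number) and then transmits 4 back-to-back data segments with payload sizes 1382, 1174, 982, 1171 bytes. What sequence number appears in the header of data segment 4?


The SYN occupies sequence number ISN = 52303, so the first data byte is ISN + 1 = 52304.
SEQ of data segment i = (ISN + 1) + sum of payload sizes of segments 1..i-1.
Segment 1: SEQ = 52304, payload = 1382 bytes
Segment 2: SEQ = 53686, payload = 1174 bytes
Segment 3: SEQ = 54860, payload = 982 bytes
Segment 4: SEQ = 55842, payload = 1171 bytes
SEQ of segment 4 = 52304 + 1382 + 1174 + 982 = 55842

55842


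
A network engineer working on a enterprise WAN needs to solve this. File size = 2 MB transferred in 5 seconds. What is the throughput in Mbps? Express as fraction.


Given: file = 2 MB, time = 5 s
File in Mb = 2 * 8 = 16 Mb
Throughput = 16 / 5 Mbps
Throughput = 16/5 Mbps

16/5


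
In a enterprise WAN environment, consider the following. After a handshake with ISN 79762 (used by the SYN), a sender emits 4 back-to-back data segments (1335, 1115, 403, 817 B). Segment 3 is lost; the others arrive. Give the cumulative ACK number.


SYN uses sequence number 79762; first data byte = ISN + 1 = 79763.
Segment 1: SEQ = 79763, len = 1335 B, covers [79763, 81097]
Segment 2: SEQ = 81098, len = 1115 B, covers [81098, 82212]
Segment 3: SEQ = 82213, len = 403 B, covers [82213, 82615] [LOST]
Segment 4: SEQ = 82616, len = 817 B, covers [82616, 83432]
In-order data received: bytes [79763, 82212] (segments 1..2).
Segment 3 missing -> gap begins at byte 82213; later segments buffered out of order.
Cumulative ACK = next expected in-order byte = 79763 + 1335 + 1115 = 82213

82213


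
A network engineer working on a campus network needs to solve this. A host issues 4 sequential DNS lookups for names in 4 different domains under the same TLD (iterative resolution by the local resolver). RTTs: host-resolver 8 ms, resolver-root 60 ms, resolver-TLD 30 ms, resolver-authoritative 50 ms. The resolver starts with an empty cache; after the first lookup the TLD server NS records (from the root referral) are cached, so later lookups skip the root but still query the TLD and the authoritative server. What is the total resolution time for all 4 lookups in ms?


Lookup 1 (cold cache): local + root + TLD + auth = 8 + 60 + 30 + 50 = 148 ms
Lookups 2..4 (TLD NS cached -> skip root; new domain -> still ask TLD and auth): local + TLD + auth = 8 + 30 + 50 = 88 ms each
Remaining 3 lookups: 3 * 88 = 264 ms
Total = 148 + 264 = 412 ms

412


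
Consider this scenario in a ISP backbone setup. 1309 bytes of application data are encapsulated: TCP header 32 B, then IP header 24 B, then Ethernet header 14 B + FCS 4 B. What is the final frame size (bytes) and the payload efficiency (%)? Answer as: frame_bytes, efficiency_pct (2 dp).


TCP segment = 1309 + 32 = 1341 B
IP packet = 1341 + 24 = 1365 B
Ethernet frame = 1365 + 14 + 4 = 1383 B
Efficiency = app / frame = 1309 / 1383 = 0.946493 = 94.6493% -> 94.65% (2 dp)

1383, 94.65


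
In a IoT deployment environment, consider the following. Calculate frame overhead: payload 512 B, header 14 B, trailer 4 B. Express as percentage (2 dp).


Given: payload = 512 B, header = 14 B, trailer = 4 B
Overhead bytes = header + trailer = 14 + 4 = 18
Total frame = payload + overhead = 512 + 18 = 530
Overhead % = 18 / 530 * 100 = 3.3962% -> 3.40% (2 dp)

3.40


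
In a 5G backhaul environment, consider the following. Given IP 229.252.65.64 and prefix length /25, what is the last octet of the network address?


Given: IP = 229.252.65.64, prefix = /25
Subnet mask = 255.255.255.128
Last octet of IP: 64
Last octet of mask: 128
Network last octet = 64 AND 128 = 0

0


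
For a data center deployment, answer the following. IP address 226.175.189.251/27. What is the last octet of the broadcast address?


Given: IP = 226.175.189.251, prefix = /27
Host bits = 32 - 27 = 5
Network last octet = 251 AND mask = 224
Host part size = 2^5 - 1 = 31
Broadcast last octet = 224 OR 31 = 255

255


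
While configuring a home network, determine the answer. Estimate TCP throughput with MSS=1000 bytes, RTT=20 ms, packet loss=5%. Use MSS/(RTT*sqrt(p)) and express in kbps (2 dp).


Given: MSS = 1000 bytes, RTT = 20 ms, loss = 5%
RTT in seconds = 20 / 1000 = 0.02
Loss rate = 5% = 0.05
sqrt(loss) = sqrt(0.05) = 0.223606797750
Throughput (bytes/s) = 1000 / (0.02 * 0.223606797750) = 223606.7977
Throughput (kbps) = 223606.7977 * 8 / 1000 = 1788.854382 -> 1788.85 kbps (2 dp)

1788.85


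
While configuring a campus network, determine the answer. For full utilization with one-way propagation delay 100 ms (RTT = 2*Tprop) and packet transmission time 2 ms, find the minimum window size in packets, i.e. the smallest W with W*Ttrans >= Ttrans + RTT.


Given: Ttrans = 2 ms, RTT = 200 ms (= 2 * Tprop, Tprop = 100 ms)
Time until first ACK returns = Ttrans + RTT = 2 + 200 = 202 ms
Need W * Ttrans >= Ttrans + RTT  ->  W >= (Ttrans + RTT) / Ttrans
(Ttrans + RTT) / Ttrans = 202 / 2 = 101
W_min = ceil(101) = 101

101


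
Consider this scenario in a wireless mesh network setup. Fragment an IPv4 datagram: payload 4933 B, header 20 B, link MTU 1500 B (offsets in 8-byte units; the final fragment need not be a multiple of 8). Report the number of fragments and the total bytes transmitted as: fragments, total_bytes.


Max data per non-final fragment = floor((MTU - header)/8)*8 = floor((1500 - 20)/8)*8 = floor(1480/8)*8 = 1480 B
Final fragment needs no 8-byte alignment: it can carry up to MTU - header = 1480 B
Non-final fragments needed = ceil((payload - 1480) / 1480) = ceil(3453/1480) = ceil(2.3331) = 3
Number of fragments = 3 + 1 = 4
Fragment sizes (data): 3 * 1480 B + 493 B (last, 493 <= 1480 OK)
Total bytes sent = payload + n_frags * header = 4933 + 4*20 = 4933 + 80 = 5013 B

4, 5013


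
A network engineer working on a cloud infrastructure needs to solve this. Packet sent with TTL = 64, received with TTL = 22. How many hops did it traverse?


Given: initial TTL = 64, received TTL = 22
Hops = initial TTL - received TTL
Hops = 64 - 22 = 42

42


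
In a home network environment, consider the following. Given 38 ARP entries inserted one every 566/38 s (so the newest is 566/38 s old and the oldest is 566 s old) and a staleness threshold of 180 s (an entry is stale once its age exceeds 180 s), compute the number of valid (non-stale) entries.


Ages are k * 566/38 s for k = 1..38 (spacing = 14.8947 s).
Entry k is valid iff k * 566/38 <= 180 iff k <= 38 * 180 / 566 = 12.0848
n_valid = floor(12.0848) = 12
(n_stale = 38 - 12 = 26)

12


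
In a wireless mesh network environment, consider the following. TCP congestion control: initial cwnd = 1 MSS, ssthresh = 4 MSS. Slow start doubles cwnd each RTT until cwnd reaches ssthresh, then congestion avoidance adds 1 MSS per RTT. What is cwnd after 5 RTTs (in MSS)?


RTT 0: cwnd = 1 MSS (initial)
RTT 1: cwnd = 2 MSS (slow start, doubled)
RTT 2: cwnd = 4 MSS (slow start, doubled)
RTT 3: cwnd = 5 MSS (congestion avoidance, +1)
RTT 4: cwnd = 6 MSS (congestion avoidance, +1)
RTT 5: cwnd = 7 MSS (congestion avoidance, +1)

7


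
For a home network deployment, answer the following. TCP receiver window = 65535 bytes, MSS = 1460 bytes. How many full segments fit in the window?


Given: RWND = 65535 bytes, MSS = 1460 bytes
Full segments = floor(RWND / MSS)
Full segments = floor(65535 / 1460)
Full segments = floor(44.887) = 44

44


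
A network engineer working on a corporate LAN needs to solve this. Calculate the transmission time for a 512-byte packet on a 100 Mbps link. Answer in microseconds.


Given: packet = 512 bytes, bandwidth = 100 Mbps
Packet in bits = 512 * 8 = 4096 bits
Bandwidth = 100 * 10^6 = 100000000 bps
Time = 4096 / 100000000 seconds
Time in us = 4096 * 10^6 / 100000000 = 40.96

40.96


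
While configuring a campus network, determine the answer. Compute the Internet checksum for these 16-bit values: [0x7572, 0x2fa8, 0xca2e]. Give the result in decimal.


Given words: [0x7572, 0x2fa8, 0xca2e]
Step 1: Sum all words
Raw sum = 30066 + 12200 + 51758 = 94024
Step 2: Fold carry: (28488 + 1) = 28489
One's complement = ~28489 & 0xFFFF = 37046

37046


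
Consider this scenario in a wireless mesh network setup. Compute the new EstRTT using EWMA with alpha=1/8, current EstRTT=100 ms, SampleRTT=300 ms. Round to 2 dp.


Given: EstRTT = 100 ms, SampleRTT = 300 ms, alpha = 1/8
New EstRTT = (1 - alpha) * EstRTT + alpha * SampleRTT
(7/8) * 100 = 87.5
(1/8) * 300 = 37.5
New EstRTT = 87.5 + 37.5 = 125 ms -> 125.00 ms (2 dp)

125.00


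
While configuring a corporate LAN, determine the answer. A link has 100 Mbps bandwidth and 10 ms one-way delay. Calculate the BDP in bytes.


Given: bandwidth = 100 Mbps, delay = 10 ms
BDP in bits = 100 * 10^6 * 10 / 1000
BDP in bits = 1000000
BDP in bytes = 1000000 / 8 = 125000

125000


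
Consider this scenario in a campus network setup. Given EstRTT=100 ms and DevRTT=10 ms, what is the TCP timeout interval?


Given: EstRTT = 100 ms, DevRTT = 10 ms
Timeout = EstRTT + 4 * DevRTT
4 * DevRTT = 4 * 10 = 40
Timeout = 100 + 40 = 140 ms

140


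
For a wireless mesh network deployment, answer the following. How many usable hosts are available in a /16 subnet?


Given: subnet mask /16
Host bits = 32 - 16 = 16
Total addresses = 2^16 = 65536
Usable hosts = 65536 - 2 (network + broadcast) = 65534

65534


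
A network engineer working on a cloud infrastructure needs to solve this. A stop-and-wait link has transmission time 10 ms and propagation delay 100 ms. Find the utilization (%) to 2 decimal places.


Given: Ttrans = 10 ms, Tprop = 100 ms
RTT = 2 * Tprop = 2 * 100 = 200 ms
U = Ttrans / (Ttrans + RTT)
U = 10 / (10 + 200)
U = 10 / 210 = 0.047619
U% = 4.76%

4.76


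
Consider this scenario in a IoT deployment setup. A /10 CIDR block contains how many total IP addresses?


Given: CIDR prefix /10
Host bits = 32 - 10 = 22
Total addresses = 2^22 = 4194304

4194304


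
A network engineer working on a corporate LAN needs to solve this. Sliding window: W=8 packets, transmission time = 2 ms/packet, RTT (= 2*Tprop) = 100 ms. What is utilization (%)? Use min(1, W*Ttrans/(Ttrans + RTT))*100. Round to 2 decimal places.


Given: W = 8, Ttrans = 2 ms, RTT = 100 ms (= 2 * Tprop, Tprop = 50 ms)
Cycle time = Ttrans + RTT = 2 + 100 = 102 ms (first packet sent until its ACK returns)
W * Ttrans = 8 * 2 = 16 ms of sending per cycle
W * Ttrans / (Ttrans + RTT) = 16 / 102 = 0.156863
U = min(1, 0.156863) = 0.156863
U% = 15.69%

15.69


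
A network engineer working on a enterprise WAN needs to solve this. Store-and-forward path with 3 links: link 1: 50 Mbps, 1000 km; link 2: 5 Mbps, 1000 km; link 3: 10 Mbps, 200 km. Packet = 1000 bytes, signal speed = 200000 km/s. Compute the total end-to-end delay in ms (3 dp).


Packet = 1000 bytes = 8000 bits. Store-and-forward: sum (t_trans + t_prop) per link.
Link 1: t_trans = 8000/(50*10^6) s = 0.1600 ms; t_prop = 1000/200000 s = 5.0000 ms; subtotal = 5.1600 ms
Link 2: t_trans = 8000/(5*10^6) s = 1.6000 ms; t_prop = 1000/200000 s = 5.0000 ms; subtotal = 6.6000 ms
Link 3: t_trans = 8000/(10*10^6) s = 0.8000 ms; t_prop = 200/200000 s = 1.0000 ms; subtotal = 1.8000 ms
End-to-end = 5.1600 + 6.6000 + 1.8000 = 13.5600 ms -> 13.560 ms (3 dp)

13.560


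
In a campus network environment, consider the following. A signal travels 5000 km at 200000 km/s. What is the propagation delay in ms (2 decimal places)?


Given: distance = 5000 km, speed = 200000 km/s
Delay = distance / speed = 5000 / 200000 seconds
Delay in ms = 5000 * 1000 / 200000
Delay = 25.0000 ms
Rounded to 2 dp = 25.00 ms

25.00


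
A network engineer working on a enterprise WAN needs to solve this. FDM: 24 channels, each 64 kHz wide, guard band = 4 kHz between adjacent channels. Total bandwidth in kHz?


Given: 24 channels, 64 kHz each, guard = 4 kHz
Channel bandwidth = 24 * 64 = 1536 kHz
Guard bands = 23 gaps * 4 kHz = 92 kHz
Total = 1536 + 92 = 1628 kHz

1628


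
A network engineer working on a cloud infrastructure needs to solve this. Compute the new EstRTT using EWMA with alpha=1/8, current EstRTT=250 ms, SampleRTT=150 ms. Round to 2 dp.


Given: EstRTT = 250 ms, SampleRTT = 150 ms, alpha = 1/8
New EstRTT = (1 - alpha) * EstRTT + alpha * SampleRTT
(7/8) * 250 = 218.75
(1/8) * 150 = 18.75
New EstRTT = 218.75 + 18.75 = 237.5 ms -> 237.50 ms (2 dp)

237.50


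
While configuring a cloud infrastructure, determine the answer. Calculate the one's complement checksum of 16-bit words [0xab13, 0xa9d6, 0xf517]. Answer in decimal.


Given words: [0xab13, 0xa9d6, 0xf517]
Step 1: Sum all words
Raw sum = 43795 + 43478 + 62743 = 150016
Step 2: Fold carry: (18944 + 2) = 18946
One's complement = ~18946 & 0xFFFF = 46589

46589


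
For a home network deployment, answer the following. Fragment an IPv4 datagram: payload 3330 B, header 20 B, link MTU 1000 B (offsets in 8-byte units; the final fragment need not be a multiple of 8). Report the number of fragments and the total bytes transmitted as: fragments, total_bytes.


Max data per non-final fragment = floor((MTU - header)/8)*8 = floor((1000 - 20)/8)*8 = floor(980/8)*8 = 976 B
Final fragment needs no 8-byte alignment: it can carry up to MTU - header = 980 B
Non-final fragments needed = ceil((payload - 980) / 976) = ceil(2350/976) = ceil(2.4078) = 3
Number of fragments = 3 + 1 = 4
Fragment sizes (data): 3 * 976 B + 402 B (last, 402 <= 980 OK)
Total bytes sent = payload + n_frags * header = 3330 + 4*20 = 3330 + 80 = 3410 B

4, 3410


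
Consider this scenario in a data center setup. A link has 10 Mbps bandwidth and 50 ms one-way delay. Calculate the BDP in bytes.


Given: bandwidth = 10 Mbps, delay = 50 ms
BDP in bits = 10 * 10^6 * 50 / 1000
BDP in bits = 500000
BDP in bytes = 500000 / 8 = 62500

62500


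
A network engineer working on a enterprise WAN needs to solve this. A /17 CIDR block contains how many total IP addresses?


Given: CIDR prefix /17
Host bits = 32 - 17 = 15
Total addresses = 2^15 = 32768

32768


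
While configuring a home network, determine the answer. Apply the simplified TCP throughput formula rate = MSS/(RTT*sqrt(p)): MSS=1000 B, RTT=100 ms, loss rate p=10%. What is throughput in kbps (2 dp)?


Given: MSS = 1000 bytes, RTT = 100 ms, loss = 10%
RTT in seconds = 100 / 1000 = 0.1
Loss rate = 10% = 0.1
sqrt(loss) = sqrt(0.1) = 0.316227766017
Throughput (bytes/s) = 1000 / (0.1 * 0.316227766017) = 31622.7766
Throughput (kbps) = 31622.7766 * 8 / 1000 = 252.982213 -> 252.98 kbps (2 dp)

252.98


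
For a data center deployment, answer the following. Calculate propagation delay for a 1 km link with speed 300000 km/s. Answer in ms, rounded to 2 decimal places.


Given: distance = 1 km, speed = 300000 km/s
Delay = distance / speed = 1 / 300000 seconds
Delay in ms = 1 * 1000 / 300000
Delay = 0.0033 ms
Rounded to 2 dp = 0.00 ms

0.00


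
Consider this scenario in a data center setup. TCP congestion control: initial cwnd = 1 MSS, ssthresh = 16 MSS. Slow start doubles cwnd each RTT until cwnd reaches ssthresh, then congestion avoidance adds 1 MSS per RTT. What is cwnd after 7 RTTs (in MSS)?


RTT 0: cwnd = 1 MSS (initial)
RTT 1: cwnd = 2 MSS (slow start, doubled)
RTT 2: cwnd = 4 MSS (slow start, doubled)
RTT 3: cwnd = 8 MSS (slow start, doubled)
RTT 4: cwnd = 16 MSS (slow start, doubled)
RTT 5: cwnd = 17 MSS (congestion avoidance, +1)
RTT 6: cwnd = 18 MSS (congestion avoidance, +1)
RTT 7: cwnd = 19 MSS (congestion avoidance, +1)

19


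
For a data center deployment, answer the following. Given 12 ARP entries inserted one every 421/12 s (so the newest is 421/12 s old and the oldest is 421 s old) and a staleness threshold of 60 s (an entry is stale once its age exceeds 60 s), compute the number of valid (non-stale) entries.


Ages are k * 421/12 s for k = 1..12 (spacing = 35.0833 s).
Entry k is valid iff k * 421/12 <= 60 iff k <= 12 * 60 / 421 = 1.7102
n_valid = floor(1.7102) = 1
(n_stale = 12 - 1 = 11)

1


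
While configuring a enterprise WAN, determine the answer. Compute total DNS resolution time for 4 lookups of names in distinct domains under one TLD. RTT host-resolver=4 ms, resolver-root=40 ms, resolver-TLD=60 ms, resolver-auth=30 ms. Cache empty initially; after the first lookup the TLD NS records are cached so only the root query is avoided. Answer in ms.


Lookup 1 (cold cache): local + root + TLD + auth = 4 + 40 + 60 + 30 = 134 ms
Lookups 2..4 (TLD NS cached -> skip root; new domain -> still ask TLD and auth): local + TLD + auth = 4 + 60 + 30 = 94 ms each
Remaining 3 lookups: 3 * 94 = 282 ms
Total = 134 + 282 = 416 ms

416


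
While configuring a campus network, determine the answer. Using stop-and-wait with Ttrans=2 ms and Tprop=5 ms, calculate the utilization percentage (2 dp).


Given: Ttrans = 2 ms, Tprop = 5 ms
RTT = 2 * Tprop = 2 * 5 = 10 ms
U = Ttrans / (Ttrans + RTT)
U = 2 / (2 + 10)
U = 2 / 12 = 0.166667
U% = 16.67%

16.67


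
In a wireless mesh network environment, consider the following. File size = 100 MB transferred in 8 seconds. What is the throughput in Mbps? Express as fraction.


Given: file = 100 MB, time = 8 s
File in Mb = 100 * 8 = 800 Mb
Throughput = 800 / 8 Mbps
Throughput = 100 Mbps

100


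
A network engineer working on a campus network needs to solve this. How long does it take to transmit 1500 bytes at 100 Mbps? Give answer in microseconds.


Given: packet = 1500 bytes, bandwidth = 100 Mbps
Packet in bits = 1500 * 8 = 12000 bits
Bandwidth = 100 * 10^6 = 100000000 bps
Time = 12000 / 100000000 seconds
Time in us = 12000 * 10^6 / 100000000 = 120

120


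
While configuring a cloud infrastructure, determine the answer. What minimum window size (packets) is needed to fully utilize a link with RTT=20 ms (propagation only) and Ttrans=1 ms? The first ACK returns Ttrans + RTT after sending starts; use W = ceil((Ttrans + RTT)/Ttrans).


Given: Ttrans = 1 ms, RTT = 20 ms (= 2 * Tprop, Tprop = 10 ms)
Time until first ACK returns = Ttrans + RTT = 1 + 20 = 21 ms
Need W * Ttrans >= Ttrans + RTT  ->  W >= (Ttrans + RTT) / Ttrans
(Ttrans + RTT) / Ttrans = 21 / 1 = 21
W_min = ceil(21) = 21

21


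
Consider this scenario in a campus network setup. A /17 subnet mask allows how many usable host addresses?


Given: subnet mask /17
Host bits = 32 - 17 = 15
Total addresses = 2^15 = 32768
Usable hosts = 32768 - 2 (network + broadcast) = 32766

32766


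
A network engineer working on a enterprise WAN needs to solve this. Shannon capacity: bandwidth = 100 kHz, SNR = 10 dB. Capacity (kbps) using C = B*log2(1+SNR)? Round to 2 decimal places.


Given: B = 100 kHz, SNR = 10 dB
SNR linear = 10^(10/10) = 10
1 + SNR = 11
log2(11) = 3.4594316186
C = 100 * 1000 * 3.4594316186 = 345943.1619 bps
C = 345.943162 kbps -> 345.94 kbps (2 dp)

345.94


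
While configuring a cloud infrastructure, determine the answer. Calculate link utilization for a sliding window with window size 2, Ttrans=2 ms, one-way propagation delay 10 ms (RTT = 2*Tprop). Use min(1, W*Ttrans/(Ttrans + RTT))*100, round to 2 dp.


Given: W = 2, Ttrans = 2 ms, RTT = 20 ms (= 2 * Tprop, Tprop = 10 ms)
Cycle time = Ttrans + RTT = 2 + 20 = 22 ms (first packet sent until its ACK returns)
W * Ttrans = 2 * 2 = 4 ms of sending per cycle
W * Ttrans / (Ttrans + RTT) = 4 / 22 = 0.181818
U = min(1, 0.181818) = 0.181818
U% = 18.18%

18.18


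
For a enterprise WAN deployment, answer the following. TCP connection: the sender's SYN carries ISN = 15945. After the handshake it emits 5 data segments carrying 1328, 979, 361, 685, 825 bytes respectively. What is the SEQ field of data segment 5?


The SYN occupies sequence number ISN = 15945, so the first data byte is ISN + 1 = 15946.
SEQ of data segment i = (ISN + 1) + sum of payload sizes of segments 1..i-1.
Segment 1: SEQ = 15946, payload = 1328 bytes
Segment 2: SEQ = 17274, payload = 979 bytes
Segment 3: SEQ = 18253, payload = 361 bytes
Segment 4: SEQ = 18614, payload = 685 bytes
Segment 5: SEQ = 19299, payload = 825 bytes
SEQ of segment 5 = 15946 + 1328 + 979 + 361 + 685 = 19299

19299


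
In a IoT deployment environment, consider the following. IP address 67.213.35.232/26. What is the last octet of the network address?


Given: IP = 67.213.35.232, prefix = /26
Subnet mask = 255.255.255.192
Last octet of IP: 232
Last octet of mask: 192
Network last octet = 232 AND 192 = 192

192


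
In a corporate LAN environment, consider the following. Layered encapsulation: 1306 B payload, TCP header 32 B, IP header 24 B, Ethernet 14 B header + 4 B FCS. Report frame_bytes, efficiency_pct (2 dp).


TCP segment = 1306 + 32 = 1338 B
IP packet = 1338 + 24 = 1362 B
Ethernet frame = 1362 + 14 + 4 = 1380 B
Efficiency = app / frame = 1306 / 1380 = 0.946377 = 94.6377% -> 94.64% (2 dp)

1380, 94.64


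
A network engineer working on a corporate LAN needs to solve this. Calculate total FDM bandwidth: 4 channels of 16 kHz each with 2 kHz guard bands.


Given: 4 channels, 16 kHz each, guard = 2 kHz
Channel bandwidth = 4 * 16 = 64 kHz
Guard bands = 3 gaps * 2 kHz = 6 kHz
Total = 64 + 6 = 70 kHz

70


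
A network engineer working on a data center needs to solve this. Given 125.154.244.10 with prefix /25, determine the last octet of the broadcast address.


Given: IP = 125.154.244.10, prefix = /25
Host bits = 32 - 25 = 7
Network last octet = 10 AND mask = 0
Host part size = 2^7 - 1 = 127
Broadcast last octet = 0 OR 127 = 127

127


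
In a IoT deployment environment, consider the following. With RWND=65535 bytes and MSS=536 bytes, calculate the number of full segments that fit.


Given: RWND = 65535 bytes, MSS = 536 bytes
Full segments = floor(RWND / MSS)
Full segments = floor(65535 / 536)
Full segments = floor(122.2668) = 122

122


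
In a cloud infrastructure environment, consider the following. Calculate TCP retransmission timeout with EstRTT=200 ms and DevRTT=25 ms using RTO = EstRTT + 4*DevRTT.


Given: EstRTT = 200 ms, DevRTT = 25 ms
Timeout = EstRTT + 4 * DevRTT
4 * DevRTT = 4 * 25 = 100
Timeout = 200 + 100 = 300 ms

300


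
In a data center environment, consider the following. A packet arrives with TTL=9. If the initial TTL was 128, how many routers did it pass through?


Given: initial TTL = 128, received TTL = 9
Hops = initial TTL - received TTL
Hops = 128 - 9 = 119

119


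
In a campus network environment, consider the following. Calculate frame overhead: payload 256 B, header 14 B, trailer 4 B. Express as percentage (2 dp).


Given: payload = 256 B, header = 14 B, trailer = 4 B
Overhead bytes = header + trailer = 14 + 4 = 18
Total frame = payload + overhead = 256 + 18 = 274
Overhead % = 18 / 274 * 100 = 6.5693% -> 6.57% (2 dp)

6.57


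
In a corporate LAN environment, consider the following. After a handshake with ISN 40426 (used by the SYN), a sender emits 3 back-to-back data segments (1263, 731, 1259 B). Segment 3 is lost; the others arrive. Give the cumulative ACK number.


SYN uses sequence number 40426; first data byte = ISN + 1 = 40427.
Segment 1: SEQ = 40427, len = 1263 B, covers [40427, 41689]
Segment 2: SEQ = 41690, len = 731 B, covers [41690, 42420]
Segment 3: SEQ = 42421, len = 1259 B, covers [42421, 43679] [LOST]
In-order data received: bytes [40427, 42420] (segments 1..2).
Segment 3 missing -> gap begins at byte 42421.
Cumulative ACK = next expected in-order byte = 40427 + 1263 + 731 = 42421

42421


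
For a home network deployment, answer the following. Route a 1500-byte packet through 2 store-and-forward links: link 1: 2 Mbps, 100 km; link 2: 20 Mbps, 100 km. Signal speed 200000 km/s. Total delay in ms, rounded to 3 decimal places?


Packet = 1500 bytes = 12000 bits. Store-and-forward: sum (t_trans + t_prop) per link.
Link 1: t_trans = 12000/(2*10^6) s = 6.0000 ms; t_prop = 100/200000 s = 0.5000 ms; subtotal = 6.5000 ms
Link 2: t_trans = 12000/(20*10^6) s = 0.6000 ms; t_prop = 100/200000 s = 0.5000 ms; subtotal = 1.1000 ms
End-to-end = 6.5000 + 1.1000 = 7.6000 ms -> 7.600 ms (3 dp)

7.600


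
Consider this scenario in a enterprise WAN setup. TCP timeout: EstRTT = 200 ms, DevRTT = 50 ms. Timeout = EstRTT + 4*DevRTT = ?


Given: EstRTT = 200 ms, DevRTT = 50 ms
Timeout = EstRTT + 4 * DevRTT
4 * DevRTT = 4 * 50 = 200
Timeout = 200 + 200 = 400 ms

400


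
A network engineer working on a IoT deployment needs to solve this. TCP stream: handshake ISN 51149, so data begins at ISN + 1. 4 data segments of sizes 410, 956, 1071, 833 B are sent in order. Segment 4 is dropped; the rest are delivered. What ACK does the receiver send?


SYN uses sequence number 51149; first data byte = ISN + 1 = 51150.
Segment 1: SEQ = 51150, len = 410 B, covers [51150, 51559]
Segment 2: SEQ = 51560, len = 956 B, covers [51560, 52515]
Segment 3: SEQ = 52516, len = 1071 B, covers [52516, 53586]
Segment 4: SEQ = 53587, len = 833 B, covers [53587, 54419] [LOST]
In-order data received: bytes [51150, 53586] (segments 1..3).
Segment 4 missing -> gap begins at byte 53587.
Cumulative ACK = next expected in-order byte = 51150 + 410 + 956 + 1071 = 53587

53587


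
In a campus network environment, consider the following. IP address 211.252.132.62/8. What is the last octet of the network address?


Given: IP = 211.252.132.62, prefix = /8
Subnet mask = 255.0.0.0
Last octet of IP: 62
Last octet of mask: 0
Network last octet = 62 AND 0 = 0

0


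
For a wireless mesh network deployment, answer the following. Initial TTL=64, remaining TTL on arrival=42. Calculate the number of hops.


Given: initial TTL = 64, received TTL = 42
Hops = initial TTL - received TTL
Hops = 64 - 42 = 22

22


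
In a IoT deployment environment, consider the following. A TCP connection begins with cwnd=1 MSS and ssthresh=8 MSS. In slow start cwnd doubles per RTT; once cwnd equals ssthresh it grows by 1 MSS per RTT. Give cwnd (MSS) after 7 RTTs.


RTT 0: cwnd = 1 MSS (initial)
RTT 1: cwnd = 2 MSS (slow start, doubled)
RTT 2: cwnd = 4 MSS (slow start, doubled)
RTT 3: cwnd = 8 MSS (slow start, doubled)
RTT 4: cwnd = 9 MSS (congestion avoidance, +1)
RTT 5: cwnd = 10 MSS (congestion avoidance, +1)
RTT 6: cwnd = 11 MSS (congestion avoidance, +1)
RTT 7: cwnd = 12 MSS (congestion avoidance, +1)

12


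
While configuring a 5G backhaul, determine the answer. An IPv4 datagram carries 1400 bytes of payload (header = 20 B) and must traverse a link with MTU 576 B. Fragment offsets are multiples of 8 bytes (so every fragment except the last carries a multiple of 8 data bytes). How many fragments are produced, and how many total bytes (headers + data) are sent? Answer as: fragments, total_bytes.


Max data per non-final fragment = floor((MTU - header)/8)*8 = floor((576 - 20)/8)*8 = floor(556/8)*8 = 552 B
Final fragment needs no 8-byte alignment: it can carry up to MTU - header = 556 B
Non-final fragments needed = ceil((payload - 556) / 552) = ceil(844/552) = ceil(1.5290) = 2
Number of fragments = 2 + 1 = 3
Fragment sizes (data): 2 * 552 B + 296 B (last, 296 <= 556 OK)
Total bytes sent = payload + n_frags * header = 1400 + 3*20 = 1400 + 60 = 1460 B

3, 1460


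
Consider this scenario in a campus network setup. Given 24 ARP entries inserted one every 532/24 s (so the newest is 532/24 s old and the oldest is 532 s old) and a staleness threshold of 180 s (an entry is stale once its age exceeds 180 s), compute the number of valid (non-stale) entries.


Ages are k * 532/24 s for k = 1..24 (spacing = 22.1667 s).
Entry k is valid iff k * 532/24 <= 180 iff k <= 24 * 180 / 532 = 8.1203
n_valid = floor(8.1203) = 8
(n_stale = 24 - 8 = 16)

8


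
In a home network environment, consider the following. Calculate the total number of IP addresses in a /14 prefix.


Given: CIDR prefix /14
Host bits = 32 - 14 = 18
Total addresses = 2^18 = 262144

262144


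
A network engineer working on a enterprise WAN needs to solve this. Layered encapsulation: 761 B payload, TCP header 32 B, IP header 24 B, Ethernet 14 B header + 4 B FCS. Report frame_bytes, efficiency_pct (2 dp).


TCP segment = 761 + 32 = 793 B
IP packet = 793 + 24 = 817 B
Ethernet frame = 817 + 14 + 4 = 835 B
Efficiency = app / frame = 761 / 835 = 0.911377 = 91.1377% -> 91.14% (2 dp)

835, 91.14


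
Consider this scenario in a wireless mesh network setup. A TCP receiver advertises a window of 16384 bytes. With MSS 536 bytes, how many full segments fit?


Given: RWND = 16384 bytes, MSS = 536 bytes
Full segments = floor(RWND / MSS)
Full segments = floor(16384 / 536)
Full segments = floor(30.5672) = 30

30


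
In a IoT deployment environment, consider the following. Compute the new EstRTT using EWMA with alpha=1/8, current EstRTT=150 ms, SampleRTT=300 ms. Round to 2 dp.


Given: EstRTT = 150 ms, SampleRTT = 300 ms, alpha = 1/8
New EstRTT = (1 - alpha) * EstRTT + alpha * SampleRTT
(7/8) * 150 = 131.25
(1/8) * 300 = 37.5
New EstRTT = 131.25 + 37.5 = 168.75 ms -> 168.75 ms (2 dp)

168.75


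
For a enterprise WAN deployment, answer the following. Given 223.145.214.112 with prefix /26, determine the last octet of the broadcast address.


Given: IP = 223.145.214.112, prefix = /26
Host bits = 32 - 26 = 6
Network last octet = 112 AND mask = 64
Host part size = 2^6 - 1 = 63
Broadcast last octet = 64 OR 63 = 127

127


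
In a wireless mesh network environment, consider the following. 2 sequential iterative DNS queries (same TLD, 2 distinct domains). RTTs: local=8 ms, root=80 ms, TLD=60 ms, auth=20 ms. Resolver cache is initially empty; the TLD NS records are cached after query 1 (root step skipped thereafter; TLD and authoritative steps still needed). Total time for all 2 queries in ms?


Lookup 1 (cold cache): local + root + TLD + auth = 8 + 80 + 60 + 20 = 168 ms
Lookups 2..2 (TLD NS cached -> skip root; new domain -> still ask TLD and auth): local + TLD + auth = 8 + 60 + 20 = 88 ms each
Remaining 1 lookups: 1 * 88 = 88 ms
Total = 168 + 88 = 256 ms

256


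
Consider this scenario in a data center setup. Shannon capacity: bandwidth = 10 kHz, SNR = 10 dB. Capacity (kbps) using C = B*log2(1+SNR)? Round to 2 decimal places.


Given: B = 10 kHz, SNR = 10 dB
SNR linear = 10^(10/10) = 10
1 + SNR = 11
log2(11) = 3.4594316186
C = 10 * 1000 * 3.4594316186 = 34594.3162 bps
C = 34.594316 kbps -> 34.59 kbps (2 dp)

34.59


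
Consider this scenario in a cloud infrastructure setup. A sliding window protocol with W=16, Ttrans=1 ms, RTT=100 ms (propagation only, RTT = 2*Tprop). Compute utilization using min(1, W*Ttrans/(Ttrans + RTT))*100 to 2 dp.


Given: W = 16, Ttrans = 1 ms, RTT = 100 ms (= 2 * Tprop, Tprop = 50 ms)
Cycle time = Ttrans + RTT = 1 + 100 = 101 ms (first packet sent until its ACK returns)
W * Ttrans = 16 * 1 = 16 ms of sending per cycle
W * Ttrans / (Ttrans + RTT) = 16 / 101 = 0.158416
U = min(1, 0.158416) = 0.158416
U% = 15.84%

15.84


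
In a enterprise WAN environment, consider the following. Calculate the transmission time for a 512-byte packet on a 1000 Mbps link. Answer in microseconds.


Given: packet = 512 bytes, bandwidth = 1000 Mbps
Packet in bits = 512 * 8 = 4096 bits
Bandwidth = 1000 * 10^6 = 1000000000 bps
Time = 4096 / 1000000000 seconds
Time in us = 4096 * 10^6 / 1000000000 = 4.096

4.096


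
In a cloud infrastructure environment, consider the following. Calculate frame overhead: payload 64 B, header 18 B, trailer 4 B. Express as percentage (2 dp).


Given: payload = 64 B, header = 18 B, trailer = 4 B
Overhead bytes = header + trailer = 18 + 4 = 22
Total frame = payload + overhead = 64 + 22 = 86
Overhead % = 22 / 86 * 100 = 25.5814% -> 25.58% (2 dp)

25.58
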